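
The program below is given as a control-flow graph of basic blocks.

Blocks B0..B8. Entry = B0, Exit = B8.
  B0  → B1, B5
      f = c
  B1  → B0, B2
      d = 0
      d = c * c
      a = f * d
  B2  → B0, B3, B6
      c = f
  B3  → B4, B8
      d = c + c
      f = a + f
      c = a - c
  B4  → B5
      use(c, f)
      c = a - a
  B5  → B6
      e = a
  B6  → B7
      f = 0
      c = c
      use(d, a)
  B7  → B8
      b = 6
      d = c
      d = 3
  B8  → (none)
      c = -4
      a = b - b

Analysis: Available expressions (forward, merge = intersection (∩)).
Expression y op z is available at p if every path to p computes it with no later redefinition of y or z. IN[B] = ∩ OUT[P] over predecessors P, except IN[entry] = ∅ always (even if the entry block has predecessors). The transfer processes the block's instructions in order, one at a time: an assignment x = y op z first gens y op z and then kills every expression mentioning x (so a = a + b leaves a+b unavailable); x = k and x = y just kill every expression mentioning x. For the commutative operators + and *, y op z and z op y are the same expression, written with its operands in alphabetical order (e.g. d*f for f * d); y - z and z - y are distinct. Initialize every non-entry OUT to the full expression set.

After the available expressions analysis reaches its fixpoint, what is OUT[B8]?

Answer: {b-b}

Trace:
Fixpoint table:
  B0:  IN={}  OUT={}
  B1:  IN={}  OUT={c*c, d*f}
  B2:  IN={c*c, d*f}  OUT={d*f}
  B3:  IN={d*f}  OUT={}
  B4:  IN={}  OUT={a-a}
  B5:  IN={}  OUT={}
  B6:  IN={}  OUT={}
  B7:  IN={}  OUT={}
  B8:  IN={}  OUT={b-b}

Merge at B8: IN[B8] = OUT[B3] ∩ OUT[B7] = {}
Applying B8's transfer function to that IN value gives OUT[B8] (row B8 above).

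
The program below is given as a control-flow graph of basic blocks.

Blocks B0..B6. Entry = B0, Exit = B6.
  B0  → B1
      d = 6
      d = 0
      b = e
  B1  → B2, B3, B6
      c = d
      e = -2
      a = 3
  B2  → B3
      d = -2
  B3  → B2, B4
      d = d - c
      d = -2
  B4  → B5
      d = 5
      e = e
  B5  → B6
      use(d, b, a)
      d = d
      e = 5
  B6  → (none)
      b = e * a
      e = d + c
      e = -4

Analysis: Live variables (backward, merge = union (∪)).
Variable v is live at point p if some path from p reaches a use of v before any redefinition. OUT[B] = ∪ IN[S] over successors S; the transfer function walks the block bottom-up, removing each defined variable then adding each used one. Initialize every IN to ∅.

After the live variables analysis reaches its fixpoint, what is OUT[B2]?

Answer: {a, b, c, d, e}

Derivation:
Fixpoint table:
  B0: | IN={e} | OUT={b, d}
  B1: | IN={b, d} | OUT={a, b, c, d, e}
  B2: | IN={a, b, c, e} | OUT={a, b, c, d, e}
  B3: | IN={a, b, c, d, e} | OUT={a, b, c, e}
  B4: | IN={a, b, c, e} | OUT={a, b, c, d}
  B5: | IN={a, b, c, d} | OUT={a, c, d, e}
  B6: | IN={a, c, d, e} | OUT={}

Merge at B2: OUT[B2] = IN[B3] = {a, b, c, d, e}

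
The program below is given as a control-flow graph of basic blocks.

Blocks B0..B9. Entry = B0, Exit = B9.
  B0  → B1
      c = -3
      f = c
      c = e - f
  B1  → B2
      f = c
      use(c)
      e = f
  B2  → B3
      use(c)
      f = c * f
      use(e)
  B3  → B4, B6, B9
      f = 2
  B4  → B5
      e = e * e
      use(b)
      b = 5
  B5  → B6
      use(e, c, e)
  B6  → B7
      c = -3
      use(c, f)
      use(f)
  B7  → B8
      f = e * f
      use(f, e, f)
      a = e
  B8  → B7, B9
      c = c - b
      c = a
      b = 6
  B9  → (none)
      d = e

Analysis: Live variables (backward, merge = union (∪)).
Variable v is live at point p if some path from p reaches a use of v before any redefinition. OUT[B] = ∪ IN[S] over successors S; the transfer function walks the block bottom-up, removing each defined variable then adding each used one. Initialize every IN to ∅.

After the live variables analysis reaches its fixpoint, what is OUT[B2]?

Per-block solution:
  B0: | IN={b, e} | OUT={b, c}
  B1: | IN={b, c} | OUT={b, c, e, f}
  B2: | IN={b, c, e, f} | OUT={b, c, e}
  B3: | IN={b, c, e} | OUT={b, c, e, f}
  B4: | IN={b, c, e, f} | OUT={b, c, e, f}
  B5: | IN={b, c, e, f} | OUT={b, e, f}
  B6: | IN={b, e, f} | OUT={b, c, e, f}
  B7: | IN={b, c, e, f} | OUT={a, b, c, e, f}
  B8: | IN={a, b, c, e, f} | OUT={b, c, e, f}
  B9: | IN={e} | OUT={}

Merge at B2: OUT[B2] = IN[B3] = {b, c, e}

Answer: {b, c, e}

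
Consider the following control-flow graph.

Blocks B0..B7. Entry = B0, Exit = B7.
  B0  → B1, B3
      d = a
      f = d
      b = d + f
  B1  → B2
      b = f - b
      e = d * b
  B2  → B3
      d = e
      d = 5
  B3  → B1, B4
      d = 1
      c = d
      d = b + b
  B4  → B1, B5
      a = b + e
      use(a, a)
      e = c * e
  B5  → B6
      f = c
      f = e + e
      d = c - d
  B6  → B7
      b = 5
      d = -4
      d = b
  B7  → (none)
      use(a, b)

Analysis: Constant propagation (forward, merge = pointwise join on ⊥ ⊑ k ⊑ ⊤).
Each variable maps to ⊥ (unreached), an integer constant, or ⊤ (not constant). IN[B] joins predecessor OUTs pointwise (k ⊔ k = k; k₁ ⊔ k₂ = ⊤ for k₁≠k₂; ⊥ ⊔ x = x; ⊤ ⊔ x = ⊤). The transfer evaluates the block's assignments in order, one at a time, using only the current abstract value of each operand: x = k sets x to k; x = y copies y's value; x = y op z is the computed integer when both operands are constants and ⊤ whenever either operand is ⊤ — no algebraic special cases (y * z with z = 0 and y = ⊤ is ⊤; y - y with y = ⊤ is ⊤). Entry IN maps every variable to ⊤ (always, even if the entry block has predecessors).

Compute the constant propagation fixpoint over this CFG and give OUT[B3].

Answer: {a: ⊤, b: ⊤, c: 1, d: ⊤, e: ⊤, f: ⊤}

Working:
Per-block solution:
  B0:  IN=(all ⊤)  OUT=(all ⊤)
  B1:  IN=(all ⊤)  OUT=(all ⊤)
  B2:  IN=(all ⊤)  OUT={d:5; rest ⊤}
  B3:  IN=(all ⊤)  OUT={c:1; rest ⊤}
  B4:  IN={c:1; rest ⊤}  OUT={c:1; rest ⊤}
  B5:  IN={c:1; rest ⊤}  OUT={c:1; rest ⊤}
  B6:  IN={c:1; rest ⊤}  OUT={b:5, c:1, d:5; rest ⊤}
  B7:  IN={b:5, c:1, d:5; rest ⊤}  OUT={b:5, c:1, d:5; rest ⊤}

Merge at B3: IN[B3] = OUT[B0] ⊔ OUT[B2] = {a: ⊤, b: ⊤, c: ⊤, d: ⊤, e: ⊤, f: ⊤}
Applying B3's transfer function to that IN value gives OUT[B3] (row B3 above).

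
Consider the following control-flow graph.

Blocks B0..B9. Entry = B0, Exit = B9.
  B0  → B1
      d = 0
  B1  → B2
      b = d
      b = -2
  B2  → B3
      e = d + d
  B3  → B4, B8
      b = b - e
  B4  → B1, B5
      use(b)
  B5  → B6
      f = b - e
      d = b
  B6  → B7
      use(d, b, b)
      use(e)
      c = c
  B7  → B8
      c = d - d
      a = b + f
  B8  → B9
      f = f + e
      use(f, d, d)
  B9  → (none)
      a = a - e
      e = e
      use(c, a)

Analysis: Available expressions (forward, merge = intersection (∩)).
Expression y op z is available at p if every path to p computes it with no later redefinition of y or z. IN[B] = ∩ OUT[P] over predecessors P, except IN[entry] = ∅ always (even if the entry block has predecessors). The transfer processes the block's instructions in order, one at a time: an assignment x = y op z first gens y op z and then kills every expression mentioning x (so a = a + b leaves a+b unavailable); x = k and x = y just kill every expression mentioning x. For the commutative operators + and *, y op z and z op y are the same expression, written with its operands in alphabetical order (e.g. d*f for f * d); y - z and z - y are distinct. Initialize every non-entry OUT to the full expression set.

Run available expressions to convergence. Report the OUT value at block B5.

Answer: {b-e}

Trace:
Fixpoint table:
  B0:   IN={}   OUT={}
  B1:   IN={}   OUT={}
  B2:   IN={}   OUT={d+d}
  B3:   IN={d+d}   OUT={d+d}
  B4:   IN={d+d}   OUT={d+d}
  B5:   IN={d+d}   OUT={b-e}
  B6:   IN={b-e}   OUT={b-e}
  B7:   IN={b-e}   OUT={b+f, b-e, d-d}
  B8:   IN={}   OUT={}
  B9:   IN={}   OUT={}

Merge at B5: IN[B5] = OUT[B4] = {d+d}
Applying B5's transfer function to that IN value gives OUT[B5] (row B5 above).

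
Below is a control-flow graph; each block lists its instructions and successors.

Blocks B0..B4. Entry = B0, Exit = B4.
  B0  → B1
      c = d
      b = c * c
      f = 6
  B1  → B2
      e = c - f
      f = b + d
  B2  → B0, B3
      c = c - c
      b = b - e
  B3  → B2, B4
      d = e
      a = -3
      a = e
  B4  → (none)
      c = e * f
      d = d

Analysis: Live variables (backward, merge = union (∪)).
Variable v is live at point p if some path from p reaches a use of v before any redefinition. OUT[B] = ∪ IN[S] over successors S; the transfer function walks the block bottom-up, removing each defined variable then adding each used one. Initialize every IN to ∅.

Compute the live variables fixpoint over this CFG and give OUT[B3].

Answer: {b, c, d, e, f}

Working:
Converged values:
  B0: | IN={d} | OUT={b, c, d, f}
  B1: | IN={b, c, d, f} | OUT={b, c, d, e, f}
  B2: | IN={b, c, d, e, f} | OUT={b, c, d, e, f}
  B3: | IN={b, c, e, f} | OUT={b, c, d, e, f}
  B4: | IN={d, e, f} | OUT={}

Merge at B3: OUT[B3] = IN[B2] ⊔ IN[B4] = {b, c, d, e, f}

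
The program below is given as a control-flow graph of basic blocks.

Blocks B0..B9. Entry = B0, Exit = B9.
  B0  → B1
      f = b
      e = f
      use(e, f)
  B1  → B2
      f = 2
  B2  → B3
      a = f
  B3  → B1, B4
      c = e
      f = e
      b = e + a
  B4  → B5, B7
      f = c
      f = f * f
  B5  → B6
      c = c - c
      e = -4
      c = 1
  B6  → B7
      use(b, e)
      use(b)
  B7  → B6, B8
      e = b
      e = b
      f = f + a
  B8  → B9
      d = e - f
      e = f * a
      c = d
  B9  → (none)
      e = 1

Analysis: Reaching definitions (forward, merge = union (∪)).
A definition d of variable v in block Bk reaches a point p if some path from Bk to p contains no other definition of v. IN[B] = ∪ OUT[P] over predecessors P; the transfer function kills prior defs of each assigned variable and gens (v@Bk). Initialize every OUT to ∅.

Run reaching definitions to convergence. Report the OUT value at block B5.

Fixpoint table:
  B0:   IN={}   OUT={e@B0, f@B0}
  B1:   IN={a@B2, b@B3, c@B3, e@B0, f@B0, f@B3}   OUT={a@B2, b@B3, c@B3, e@B0, f@B1}
  B2:   IN={a@B2, b@B3, c@B3, e@B0, f@B1}   OUT={a@B2, b@B3, c@B3, e@B0, f@B1}
  B3:   IN={a@B2, b@B3, c@B3, e@B0, f@B1}   OUT={a@B2, b@B3, c@B3, e@B0, f@B3}
  B4:   IN={a@B2, b@B3, c@B3, e@B0, f@B3}   OUT={a@B2, b@B3, c@B3, e@B0, f@B4}
  B5:   IN={a@B2, b@B3, c@B3, e@B0, f@B4}   OUT={a@B2, b@B3, c@B5, e@B5, f@B4}
  B6:   IN={a@B2, b@B3, c@B3, c@B5, e@B5, e@B7, f@B4, f@B7}   OUT={a@B2, b@B3, c@B3, c@B5, e@B5, e@B7, f@B4, f@B7}
  B7:   IN={a@B2, b@B3, c@B3, c@B5, e@B0, e@B5, e@B7, f@B4, f@B7}   OUT={a@B2, b@B3, c@B3, c@B5, e@B7, f@B7}
  B8:   IN={a@B2, b@B3, c@B3, c@B5, e@B7, f@B7}   OUT={a@B2, b@B3, c@B8, d@B8, e@B8, f@B7}
  B9:   IN={a@B2, b@B3, c@B8, d@B8, e@B8, f@B7}   OUT={a@B2, b@B3, c@B8, d@B8, e@B9, f@B7}

Merge at B5: IN[B5] = OUT[B4] = {a@B2, b@B3, c@B3, e@B0, f@B4}
Applying B5's transfer function to that IN value gives OUT[B5] (row B5 above).

Answer: {a@B2, b@B3, c@B5, e@B5, f@B4}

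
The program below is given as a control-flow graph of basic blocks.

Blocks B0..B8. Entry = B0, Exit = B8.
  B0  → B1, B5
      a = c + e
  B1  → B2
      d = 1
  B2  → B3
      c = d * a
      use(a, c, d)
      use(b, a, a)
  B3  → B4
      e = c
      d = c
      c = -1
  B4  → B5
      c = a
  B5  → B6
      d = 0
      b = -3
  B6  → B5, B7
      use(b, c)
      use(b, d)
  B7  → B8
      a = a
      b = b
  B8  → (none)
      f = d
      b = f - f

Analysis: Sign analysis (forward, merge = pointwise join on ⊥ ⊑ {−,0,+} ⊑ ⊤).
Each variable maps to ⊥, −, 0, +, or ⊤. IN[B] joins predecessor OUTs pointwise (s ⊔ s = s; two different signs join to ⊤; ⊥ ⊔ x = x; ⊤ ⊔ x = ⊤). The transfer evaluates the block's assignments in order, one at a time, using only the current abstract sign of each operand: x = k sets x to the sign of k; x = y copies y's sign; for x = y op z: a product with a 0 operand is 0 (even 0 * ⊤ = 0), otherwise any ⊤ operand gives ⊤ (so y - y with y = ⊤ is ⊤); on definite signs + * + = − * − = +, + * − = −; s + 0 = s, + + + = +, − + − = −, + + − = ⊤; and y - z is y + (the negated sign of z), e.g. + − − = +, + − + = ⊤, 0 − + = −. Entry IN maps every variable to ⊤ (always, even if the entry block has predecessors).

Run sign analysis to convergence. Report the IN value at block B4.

Answer: {a: ⊤, b: ⊤, c: -, d: ⊤, e: ⊤, f: ⊤}

Working:
Converged values:
  B0: | IN=(all ⊤) | OUT=(all ⊤)
  B1: | IN=(all ⊤) | OUT={d:+; rest ⊤}
  B2: | IN={d:+; rest ⊤} | OUT={d:+; rest ⊤}
  B3: | IN={d:+; rest ⊤} | OUT={c:-; rest ⊤}
  B4: | IN={c:-; rest ⊤} | OUT=(all ⊤)
  B5: | IN=(all ⊤) | OUT={b:-, d:0; rest ⊤}
  B6: | IN={b:-, d:0; rest ⊤} | OUT={b:-, d:0; rest ⊤}
  B7: | IN={b:-, d:0; rest ⊤} | OUT={b:-, d:0; rest ⊤}
  B8: | IN={b:-, d:0; rest ⊤} | OUT={b:0, d:0, f:0; rest ⊤}

Merge at B4: IN[B4] = OUT[B3] = {a: ⊤, b: ⊤, c: -, d: ⊤, e: ⊤, f: ⊤}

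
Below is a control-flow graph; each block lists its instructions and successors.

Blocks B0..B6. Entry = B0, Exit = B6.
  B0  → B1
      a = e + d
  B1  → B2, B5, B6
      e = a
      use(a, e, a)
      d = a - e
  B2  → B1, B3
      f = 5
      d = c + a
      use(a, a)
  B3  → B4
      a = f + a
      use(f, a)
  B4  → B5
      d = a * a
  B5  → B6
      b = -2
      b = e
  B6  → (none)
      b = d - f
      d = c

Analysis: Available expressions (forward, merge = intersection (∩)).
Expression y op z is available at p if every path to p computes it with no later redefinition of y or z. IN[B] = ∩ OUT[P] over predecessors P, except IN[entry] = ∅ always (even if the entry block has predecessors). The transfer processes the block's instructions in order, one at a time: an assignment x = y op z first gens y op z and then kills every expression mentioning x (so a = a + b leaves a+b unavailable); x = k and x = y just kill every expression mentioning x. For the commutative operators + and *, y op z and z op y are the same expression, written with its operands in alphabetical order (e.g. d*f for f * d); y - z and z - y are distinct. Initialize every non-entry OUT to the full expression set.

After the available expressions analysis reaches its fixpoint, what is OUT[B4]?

Answer: {a*a}

Trace:
Per-block solution:
  B0:   IN={}   OUT={d+e}
  B1:   IN={}   OUT={a-e}
  B2:   IN={a-e}   OUT={a+c, a-e}
  B3:   IN={a+c, a-e}   OUT={}
  B4:   IN={}   OUT={a*a}
  B5:   IN={}   OUT={}
  B6:   IN={}   OUT={}

Merge at B4: IN[B4] = OUT[B3] = {}
Applying B4's transfer function to that IN value gives OUT[B4] (row B4 above).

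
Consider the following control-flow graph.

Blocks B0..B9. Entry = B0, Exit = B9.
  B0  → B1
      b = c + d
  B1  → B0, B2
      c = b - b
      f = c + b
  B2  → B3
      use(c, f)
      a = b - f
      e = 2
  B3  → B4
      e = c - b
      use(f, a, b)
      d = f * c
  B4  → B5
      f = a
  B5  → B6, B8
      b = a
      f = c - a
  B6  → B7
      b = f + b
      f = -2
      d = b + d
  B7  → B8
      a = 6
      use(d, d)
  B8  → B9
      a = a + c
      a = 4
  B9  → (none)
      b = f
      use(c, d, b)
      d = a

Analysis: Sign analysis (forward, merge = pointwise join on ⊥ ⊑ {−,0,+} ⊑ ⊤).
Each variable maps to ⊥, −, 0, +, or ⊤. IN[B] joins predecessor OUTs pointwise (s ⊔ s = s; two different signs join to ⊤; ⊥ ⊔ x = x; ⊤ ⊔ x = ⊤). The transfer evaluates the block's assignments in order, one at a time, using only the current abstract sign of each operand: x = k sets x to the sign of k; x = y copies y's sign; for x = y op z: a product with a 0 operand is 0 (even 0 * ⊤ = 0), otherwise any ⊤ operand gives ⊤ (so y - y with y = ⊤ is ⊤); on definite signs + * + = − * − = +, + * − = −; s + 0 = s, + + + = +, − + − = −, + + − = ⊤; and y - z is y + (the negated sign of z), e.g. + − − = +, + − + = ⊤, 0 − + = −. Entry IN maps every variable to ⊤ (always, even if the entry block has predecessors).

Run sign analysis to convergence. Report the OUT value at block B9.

Converged values:
  B0:  IN=(all ⊤)  OUT=(all ⊤)
  B1:  IN=(all ⊤)  OUT=(all ⊤)
  B2:  IN=(all ⊤)  OUT={e:+; rest ⊤}
  B3:  IN={e:+; rest ⊤}  OUT=(all ⊤)
  B4:  IN=(all ⊤)  OUT=(all ⊤)
  B5:  IN=(all ⊤)  OUT=(all ⊤)
  B6:  IN=(all ⊤)  OUT={f:-; rest ⊤}
  B7:  IN={f:-; rest ⊤}  OUT={a:+, f:-; rest ⊤}
  B8:  IN=(all ⊤)  OUT={a:+; rest ⊤}
  B9:  IN={a:+; rest ⊤}  OUT={a:+, d:+; rest ⊤}

Merge at B9: IN[B9] = OUT[B8] = {a: +, b: ⊤, c: ⊤, d: ⊤, e: ⊤, f: ⊤}
Applying B9's transfer function to that IN value gives OUT[B9] (row B9 above).

Answer: {a: +, b: ⊤, c: ⊤, d: +, e: ⊤, f: ⊤}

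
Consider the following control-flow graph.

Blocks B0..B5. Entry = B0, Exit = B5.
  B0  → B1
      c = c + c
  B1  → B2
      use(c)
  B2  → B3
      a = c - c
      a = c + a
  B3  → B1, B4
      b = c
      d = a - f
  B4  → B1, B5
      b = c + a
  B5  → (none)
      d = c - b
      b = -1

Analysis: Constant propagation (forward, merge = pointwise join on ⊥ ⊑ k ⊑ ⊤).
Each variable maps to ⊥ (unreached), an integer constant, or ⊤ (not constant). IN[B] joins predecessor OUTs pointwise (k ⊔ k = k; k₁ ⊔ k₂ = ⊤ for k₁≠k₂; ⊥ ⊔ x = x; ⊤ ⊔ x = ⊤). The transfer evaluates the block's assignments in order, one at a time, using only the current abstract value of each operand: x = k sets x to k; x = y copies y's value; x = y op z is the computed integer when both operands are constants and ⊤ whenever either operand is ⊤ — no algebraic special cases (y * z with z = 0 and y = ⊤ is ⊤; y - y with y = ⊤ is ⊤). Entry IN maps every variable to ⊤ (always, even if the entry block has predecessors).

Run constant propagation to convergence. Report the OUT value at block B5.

Converged values:
  B0:   IN=(all ⊤)   OUT=(all ⊤)
  B1:   IN=(all ⊤)   OUT=(all ⊤)
  B2:   IN=(all ⊤)   OUT=(all ⊤)
  B3:   IN=(all ⊤)   OUT=(all ⊤)
  B4:   IN=(all ⊤)   OUT=(all ⊤)
  B5:   IN=(all ⊤)   OUT={b:-1; rest ⊤}

Merge at B5: IN[B5] = OUT[B4] = {a: ⊤, b: ⊤, c: ⊤, d: ⊤, e: ⊤, f: ⊤}
Applying B5's transfer function to that IN value gives OUT[B5] (row B5 above).

Answer: {a: ⊤, b: -1, c: ⊤, d: ⊤, e: ⊤, f: ⊤}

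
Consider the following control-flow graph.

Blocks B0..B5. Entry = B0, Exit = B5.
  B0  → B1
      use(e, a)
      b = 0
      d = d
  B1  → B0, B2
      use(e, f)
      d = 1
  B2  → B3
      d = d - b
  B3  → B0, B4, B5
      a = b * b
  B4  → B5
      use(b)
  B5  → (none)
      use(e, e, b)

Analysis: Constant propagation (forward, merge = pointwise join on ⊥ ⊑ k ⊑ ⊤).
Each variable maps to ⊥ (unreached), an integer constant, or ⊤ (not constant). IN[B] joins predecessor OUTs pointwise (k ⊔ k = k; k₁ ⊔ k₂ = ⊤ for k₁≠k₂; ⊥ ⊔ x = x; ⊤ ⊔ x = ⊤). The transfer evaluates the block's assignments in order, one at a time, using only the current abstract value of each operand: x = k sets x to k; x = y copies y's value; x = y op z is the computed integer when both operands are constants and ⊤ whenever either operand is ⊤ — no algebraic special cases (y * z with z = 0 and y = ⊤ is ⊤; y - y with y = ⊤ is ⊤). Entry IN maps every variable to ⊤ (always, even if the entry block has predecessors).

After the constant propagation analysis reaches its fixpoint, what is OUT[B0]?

Converged values:
  B0:  IN=(all ⊤)  OUT={b:0; rest ⊤}
  B1:  IN={b:0; rest ⊤}  OUT={b:0, d:1; rest ⊤}
  B2:  IN={b:0, d:1; rest ⊤}  OUT={b:0, d:1; rest ⊤}
  B3:  IN={b:0, d:1; rest ⊤}  OUT={a:0, b:0, d:1; rest ⊤}
  B4:  IN={a:0, b:0, d:1; rest ⊤}  OUT={a:0, b:0, d:1; rest ⊤}
  B5:  IN={a:0, b:0, d:1; rest ⊤}  OUT={a:0, b:0, d:1; rest ⊤}

Merge at B0 (entry node, so the boundary value (all ⊤) is joined with the incoming edge(s)): IN[B0] = (all ⊤) ⊔ OUT[B1] ⊔ OUT[B3] = {a: ⊤, b: ⊤, c: ⊤, d: ⊤, e: ⊤, f: ⊤}
Applying B0's transfer function to that IN value gives OUT[B0] (row B0 above).

Answer: {a: ⊤, b: 0, c: ⊤, d: ⊤, e: ⊤, f: ⊤}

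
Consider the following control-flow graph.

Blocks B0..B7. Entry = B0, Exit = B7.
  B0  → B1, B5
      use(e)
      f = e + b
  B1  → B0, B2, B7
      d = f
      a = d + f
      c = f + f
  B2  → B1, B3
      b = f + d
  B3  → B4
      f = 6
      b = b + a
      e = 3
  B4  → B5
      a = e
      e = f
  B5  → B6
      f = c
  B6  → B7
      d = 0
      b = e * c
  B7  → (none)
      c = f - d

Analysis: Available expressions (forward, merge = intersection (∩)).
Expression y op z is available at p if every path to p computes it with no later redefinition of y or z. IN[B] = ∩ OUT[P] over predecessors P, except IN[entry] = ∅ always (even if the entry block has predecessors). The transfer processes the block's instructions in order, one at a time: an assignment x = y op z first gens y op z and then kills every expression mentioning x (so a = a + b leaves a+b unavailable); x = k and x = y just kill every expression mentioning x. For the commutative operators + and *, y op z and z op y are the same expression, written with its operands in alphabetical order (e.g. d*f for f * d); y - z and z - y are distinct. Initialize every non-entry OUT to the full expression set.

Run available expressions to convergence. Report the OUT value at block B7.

Answer: {f-d}

Derivation:
Converged values:
  B0:   IN={}   OUT={b+e}
  B1:   IN={}   OUT={d+f, f+f}
  B2:   IN={d+f, f+f}   OUT={d+f, f+f}
  B3:   IN={d+f, f+f}   OUT={}
  B4:   IN={}   OUT={}
  B5:   IN={}   OUT={}
  B6:   IN={}   OUT={c*e}
  B7:   IN={}   OUT={f-d}

Merge at B7: IN[B7] = OUT[B1] ∩ OUT[B6] = {}
Applying B7's transfer function to that IN value gives OUT[B7] (row B7 above).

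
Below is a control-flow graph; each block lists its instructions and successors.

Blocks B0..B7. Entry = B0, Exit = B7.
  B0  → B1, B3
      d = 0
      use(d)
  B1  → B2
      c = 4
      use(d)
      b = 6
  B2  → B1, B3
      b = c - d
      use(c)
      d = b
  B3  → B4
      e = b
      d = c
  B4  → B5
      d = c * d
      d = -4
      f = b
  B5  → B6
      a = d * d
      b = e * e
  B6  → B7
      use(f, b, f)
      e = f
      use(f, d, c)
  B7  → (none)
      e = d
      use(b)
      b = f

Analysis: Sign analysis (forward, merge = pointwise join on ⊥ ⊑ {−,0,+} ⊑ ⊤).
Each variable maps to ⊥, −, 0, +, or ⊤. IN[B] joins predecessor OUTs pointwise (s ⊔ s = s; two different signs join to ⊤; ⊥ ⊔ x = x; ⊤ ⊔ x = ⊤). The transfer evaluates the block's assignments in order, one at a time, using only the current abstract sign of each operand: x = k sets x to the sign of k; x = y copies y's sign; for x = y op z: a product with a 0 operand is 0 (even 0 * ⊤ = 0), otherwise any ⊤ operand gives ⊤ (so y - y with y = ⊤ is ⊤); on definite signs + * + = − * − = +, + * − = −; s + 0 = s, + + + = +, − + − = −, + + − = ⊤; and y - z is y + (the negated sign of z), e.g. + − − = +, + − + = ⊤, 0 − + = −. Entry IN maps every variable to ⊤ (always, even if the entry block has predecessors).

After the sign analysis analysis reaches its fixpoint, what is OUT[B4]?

Converged values:
  B0:   IN=(all ⊤)   OUT={d:0; rest ⊤}
  B1:   IN=(all ⊤)   OUT={b:+, c:+; rest ⊤}
  B2:   IN={b:+, c:+; rest ⊤}   OUT={c:+; rest ⊤}
  B3:   IN=(all ⊤)   OUT=(all ⊤)
  B4:   IN=(all ⊤)   OUT={d:-; rest ⊤}
  B5:   IN={d:-; rest ⊤}   OUT={a:+, d:-; rest ⊤}
  B6:   IN={a:+, d:-; rest ⊤}   OUT={a:+, d:-; rest ⊤}
  B7:   IN={a:+, d:-; rest ⊤}   OUT={a:+, d:-, e:-; rest ⊤}

Merge at B4: IN[B4] = OUT[B3] = {a: ⊤, b: ⊤, c: ⊤, d: ⊤, e: ⊤, f: ⊤}
Applying B4's transfer function to that IN value gives OUT[B4] (row B4 above).

Answer: {a: ⊤, b: ⊤, c: ⊤, d: -, e: ⊤, f: ⊤}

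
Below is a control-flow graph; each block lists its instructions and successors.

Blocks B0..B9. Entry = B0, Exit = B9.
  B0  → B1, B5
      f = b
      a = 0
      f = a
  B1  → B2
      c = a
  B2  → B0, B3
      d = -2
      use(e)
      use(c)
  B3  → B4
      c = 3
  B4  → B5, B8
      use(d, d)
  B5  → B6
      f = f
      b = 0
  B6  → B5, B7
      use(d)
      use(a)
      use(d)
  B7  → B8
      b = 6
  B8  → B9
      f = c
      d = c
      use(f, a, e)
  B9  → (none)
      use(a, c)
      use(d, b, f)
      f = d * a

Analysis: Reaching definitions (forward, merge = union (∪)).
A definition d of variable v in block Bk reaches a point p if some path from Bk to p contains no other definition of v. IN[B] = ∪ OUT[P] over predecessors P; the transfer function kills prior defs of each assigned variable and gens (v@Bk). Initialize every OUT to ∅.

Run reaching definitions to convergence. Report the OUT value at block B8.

Answer: {a@B0, b@B7, c@B1, c@B3, d@B8, f@B8}

Derivation:
Fixpoint table:
  B0: | IN={a@B0, c@B1, d@B2, f@B0} | OUT={a@B0, c@B1, d@B2, f@B0}
  B1: | IN={a@B0, c@B1, d@B2, f@B0} | OUT={a@B0, c@B1, d@B2, f@B0}
  B2: | IN={a@B0, c@B1, d@B2, f@B0} | OUT={a@B0, c@B1, d@B2, f@B0}
  B3: | IN={a@B0, c@B1, d@B2, f@B0} | OUT={a@B0, c@B3, d@B2, f@B0}
  B4: | IN={a@B0, c@B3, d@B2, f@B0} | OUT={a@B0, c@B3, d@B2, f@B0}
  B5: | IN={a@B0, b@B5, c@B1, c@B3, d@B2, f@B0, f@B5} | OUT={a@B0, b@B5, c@B1, c@B3, d@B2, f@B5}
  B6: | IN={a@B0, b@B5, c@B1, c@B3, d@B2, f@B5} | OUT={a@B0, b@B5, c@B1, c@B3, d@B2, f@B5}
  B7: | IN={a@B0, b@B5, c@B1, c@B3, d@B2, f@B5} | OUT={a@B0, b@B7, c@B1, c@B3, d@B2, f@B5}
  B8: | IN={a@B0, b@B7, c@B1, c@B3, d@B2, f@B0, f@B5} | OUT={a@B0, b@B7, c@B1, c@B3, d@B8, f@B8}
  B9: | IN={a@B0, b@B7, c@B1, c@B3, d@B8, f@B8} | OUT={a@B0, b@B7, c@B1, c@B3, d@B8, f@B9}

Merge at B8: IN[B8] = OUT[B4] ⊔ OUT[B7] = {a@B0, b@B7, c@B1, c@B3, d@B2, f@B0, f@B5}
Applying B8's transfer function to that IN value gives OUT[B8] (row B8 above).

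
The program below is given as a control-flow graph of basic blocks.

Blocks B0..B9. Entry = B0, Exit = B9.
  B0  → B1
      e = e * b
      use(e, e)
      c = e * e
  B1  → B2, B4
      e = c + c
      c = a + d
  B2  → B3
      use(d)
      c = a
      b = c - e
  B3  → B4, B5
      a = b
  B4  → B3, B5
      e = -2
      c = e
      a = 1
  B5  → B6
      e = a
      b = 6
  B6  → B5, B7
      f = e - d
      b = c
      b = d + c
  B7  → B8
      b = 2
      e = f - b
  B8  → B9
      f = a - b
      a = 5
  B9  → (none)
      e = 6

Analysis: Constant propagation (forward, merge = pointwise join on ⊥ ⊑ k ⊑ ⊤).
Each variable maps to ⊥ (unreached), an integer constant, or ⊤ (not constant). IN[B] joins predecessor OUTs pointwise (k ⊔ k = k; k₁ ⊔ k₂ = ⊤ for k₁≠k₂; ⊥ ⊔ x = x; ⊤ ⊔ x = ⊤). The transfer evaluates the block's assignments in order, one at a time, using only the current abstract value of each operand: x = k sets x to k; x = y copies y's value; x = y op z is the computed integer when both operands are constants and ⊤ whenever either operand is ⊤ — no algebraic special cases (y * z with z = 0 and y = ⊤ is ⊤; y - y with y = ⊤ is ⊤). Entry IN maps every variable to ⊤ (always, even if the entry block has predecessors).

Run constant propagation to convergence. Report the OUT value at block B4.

Answer: {a: 1, b: ⊤, c: -2, d: ⊤, e: -2, f: ⊤}

Working:
Per-block solution:
  B0:   IN=(all ⊤)   OUT=(all ⊤)
  B1:   IN=(all ⊤)   OUT=(all ⊤)
  B2:   IN=(all ⊤)   OUT=(all ⊤)
  B3:   IN=(all ⊤)   OUT=(all ⊤)
  B4:   IN=(all ⊤)   OUT={a:1, c:-2, e:-2; rest ⊤}
  B5:   IN=(all ⊤)   OUT={b:6; rest ⊤}
  B6:   IN={b:6; rest ⊤}   OUT=(all ⊤)
  B7:   IN=(all ⊤)   OUT={b:2; rest ⊤}
  B8:   IN={b:2; rest ⊤}   OUT={a:5, b:2; rest ⊤}
  B9:   IN={a:5, b:2; rest ⊤}   OUT={a:5, b:2, e:6; rest ⊤}

Merge at B4: IN[B4] = OUT[B1] ⊔ OUT[B3] = {a: ⊤, b: ⊤, c: ⊤, d: ⊤, e: ⊤, f: ⊤}
Applying B4's transfer function to that IN value gives OUT[B4] (row B4 above).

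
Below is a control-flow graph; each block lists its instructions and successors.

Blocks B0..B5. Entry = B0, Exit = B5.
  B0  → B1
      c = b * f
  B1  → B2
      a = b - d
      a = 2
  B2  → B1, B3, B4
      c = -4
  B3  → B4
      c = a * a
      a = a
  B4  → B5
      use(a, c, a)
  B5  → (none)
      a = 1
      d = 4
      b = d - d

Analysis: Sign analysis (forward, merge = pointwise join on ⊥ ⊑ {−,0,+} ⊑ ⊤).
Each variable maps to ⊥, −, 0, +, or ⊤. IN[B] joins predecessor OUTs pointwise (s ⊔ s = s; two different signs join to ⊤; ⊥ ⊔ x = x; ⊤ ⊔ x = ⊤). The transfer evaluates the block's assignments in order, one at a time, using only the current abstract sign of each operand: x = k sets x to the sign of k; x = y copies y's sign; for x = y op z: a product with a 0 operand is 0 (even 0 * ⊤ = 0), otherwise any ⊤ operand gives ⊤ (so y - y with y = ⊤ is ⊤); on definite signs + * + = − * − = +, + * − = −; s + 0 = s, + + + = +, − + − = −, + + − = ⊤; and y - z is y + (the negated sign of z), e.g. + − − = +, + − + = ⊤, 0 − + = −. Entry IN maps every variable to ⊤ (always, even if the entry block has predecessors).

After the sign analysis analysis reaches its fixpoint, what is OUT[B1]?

Answer: {a: +, b: ⊤, c: ⊤, d: ⊤, e: ⊤, f: ⊤}

Working:
Fixpoint table:
  B0:  IN=(all ⊤)  OUT=(all ⊤)
  B1:  IN=(all ⊤)  OUT={a:+; rest ⊤}
  B2:  IN={a:+; rest ⊤}  OUT={a:+, c:-; rest ⊤}
  B3:  IN={a:+, c:-; rest ⊤}  OUT={a:+, c:+; rest ⊤}
  B4:  IN={a:+; rest ⊤}  OUT={a:+; rest ⊤}
  B5:  IN={a:+; rest ⊤}  OUT={a:+, d:+; rest ⊤}

Merge at B1: IN[B1] = OUT[B0] ⊔ OUT[B2] = {a: ⊤, b: ⊤, c: ⊤, d: ⊤, e: ⊤, f: ⊤}
Applying B1's transfer function to that IN value gives OUT[B1] (row B1 above).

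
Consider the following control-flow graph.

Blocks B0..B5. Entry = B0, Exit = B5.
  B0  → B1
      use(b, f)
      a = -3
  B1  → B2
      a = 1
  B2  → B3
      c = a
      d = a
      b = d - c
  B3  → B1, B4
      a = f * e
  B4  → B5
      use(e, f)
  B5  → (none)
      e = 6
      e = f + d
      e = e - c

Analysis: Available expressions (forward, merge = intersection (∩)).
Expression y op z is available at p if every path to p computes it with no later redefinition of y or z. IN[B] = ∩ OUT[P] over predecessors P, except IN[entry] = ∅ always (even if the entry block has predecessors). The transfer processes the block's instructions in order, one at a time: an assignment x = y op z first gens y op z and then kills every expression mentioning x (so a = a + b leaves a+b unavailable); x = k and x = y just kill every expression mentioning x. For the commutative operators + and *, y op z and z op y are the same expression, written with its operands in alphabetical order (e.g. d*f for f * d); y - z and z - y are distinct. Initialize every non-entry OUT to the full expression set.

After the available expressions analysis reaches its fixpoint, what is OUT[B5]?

Fixpoint table:
  B0:   IN={}   OUT={}
  B1:   IN={}   OUT={}
  B2:   IN={}   OUT={d-c}
  B3:   IN={d-c}   OUT={d-c, e*f}
  B4:   IN={d-c, e*f}   OUT={d-c, e*f}
  B5:   IN={d-c, e*f}   OUT={d+f, d-c}

Merge at B5: IN[B5] = OUT[B4] = {d-c, e*f}
Applying B5's transfer function to that IN value gives OUT[B5] (row B5 above).

Answer: {d+f, d-c}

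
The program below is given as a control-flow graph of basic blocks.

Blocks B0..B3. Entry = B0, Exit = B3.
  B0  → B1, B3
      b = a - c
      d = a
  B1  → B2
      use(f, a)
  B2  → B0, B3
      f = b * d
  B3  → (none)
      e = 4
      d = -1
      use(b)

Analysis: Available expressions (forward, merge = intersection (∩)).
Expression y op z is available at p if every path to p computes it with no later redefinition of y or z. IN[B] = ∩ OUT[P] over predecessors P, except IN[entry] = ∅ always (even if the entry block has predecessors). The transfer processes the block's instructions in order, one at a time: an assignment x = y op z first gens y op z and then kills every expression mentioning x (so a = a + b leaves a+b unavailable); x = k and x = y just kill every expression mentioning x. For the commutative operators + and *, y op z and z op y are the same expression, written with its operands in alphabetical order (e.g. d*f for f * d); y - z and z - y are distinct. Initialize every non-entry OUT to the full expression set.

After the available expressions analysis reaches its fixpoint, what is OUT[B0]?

Fixpoint table:
  B0: | IN={} | OUT={a-c}
  B1: | IN={a-c} | OUT={a-c}
  B2: | IN={a-c} | OUT={a-c, b*d}
  B3: | IN={a-c} | OUT={a-c}

Merge at B0 (entry node, so the boundary value {} is joined with the incoming edge(s)): IN[B0] = {} ∩ OUT[B2] = {}
Applying B0's transfer function to that IN value gives OUT[B0] (row B0 above).

Answer: {a-c}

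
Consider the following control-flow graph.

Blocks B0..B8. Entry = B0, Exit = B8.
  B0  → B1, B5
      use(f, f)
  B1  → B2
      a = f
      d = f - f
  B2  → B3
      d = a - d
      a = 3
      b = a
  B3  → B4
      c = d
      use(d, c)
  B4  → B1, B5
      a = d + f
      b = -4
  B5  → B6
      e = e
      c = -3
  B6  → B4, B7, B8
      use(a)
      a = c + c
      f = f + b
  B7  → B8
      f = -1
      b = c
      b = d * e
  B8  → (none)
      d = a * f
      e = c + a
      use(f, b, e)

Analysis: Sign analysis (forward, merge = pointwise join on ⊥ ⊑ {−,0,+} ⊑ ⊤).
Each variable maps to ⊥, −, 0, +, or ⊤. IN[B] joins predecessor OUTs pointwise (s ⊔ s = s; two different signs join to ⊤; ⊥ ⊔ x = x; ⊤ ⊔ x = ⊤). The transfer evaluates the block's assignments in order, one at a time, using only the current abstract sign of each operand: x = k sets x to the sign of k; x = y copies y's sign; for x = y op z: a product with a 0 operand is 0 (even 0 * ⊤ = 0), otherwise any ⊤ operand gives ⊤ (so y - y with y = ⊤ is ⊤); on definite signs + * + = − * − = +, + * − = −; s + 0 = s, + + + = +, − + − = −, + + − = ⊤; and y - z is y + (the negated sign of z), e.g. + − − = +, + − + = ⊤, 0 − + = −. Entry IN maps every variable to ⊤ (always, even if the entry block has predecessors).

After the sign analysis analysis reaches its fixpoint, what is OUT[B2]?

Answer: {a: +, b: +, c: ⊤, d: ⊤, e: ⊤, f: ⊤}

Working:
Per-block solution:
  B0:   IN=(all ⊤)   OUT=(all ⊤)
  B1:   IN=(all ⊤)   OUT=(all ⊤)
  B2:   IN=(all ⊤)   OUT={a:+, b:+; rest ⊤}
  B3:   IN={a:+, b:+; rest ⊤}   OUT={a:+, b:+; rest ⊤}
  B4:   IN=(all ⊤)   OUT={b:-; rest ⊤}
  B5:   IN=(all ⊤)   OUT={c:-; rest ⊤}
  B6:   IN={c:-; rest ⊤}   OUT={a:-, c:-; rest ⊤}
  B7:   IN={a:-, c:-; rest ⊤}   OUT={a:-, c:-, f:-; rest ⊤}
  B8:   IN={a:-, c:-; rest ⊤}   OUT={a:-, c:-, e:-; rest ⊤}

Merge at B2: IN[B2] = OUT[B1] = {a: ⊤, b: ⊤, c: ⊤, d: ⊤, e: ⊤, f: ⊤}
Applying B2's transfer function to that IN value gives OUT[B2] (row B2 above).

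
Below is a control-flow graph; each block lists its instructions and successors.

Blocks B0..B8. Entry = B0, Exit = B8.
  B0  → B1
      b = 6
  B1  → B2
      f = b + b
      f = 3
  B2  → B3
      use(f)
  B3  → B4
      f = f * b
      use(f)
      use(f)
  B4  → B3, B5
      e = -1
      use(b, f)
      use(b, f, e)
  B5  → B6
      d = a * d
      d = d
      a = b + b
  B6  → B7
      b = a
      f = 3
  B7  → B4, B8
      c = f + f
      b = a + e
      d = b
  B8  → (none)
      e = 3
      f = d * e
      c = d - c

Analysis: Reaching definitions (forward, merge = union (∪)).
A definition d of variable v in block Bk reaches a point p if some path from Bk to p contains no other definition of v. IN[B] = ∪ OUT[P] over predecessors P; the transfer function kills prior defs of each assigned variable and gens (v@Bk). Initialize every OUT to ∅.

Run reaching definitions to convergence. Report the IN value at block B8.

Fixpoint table:
  B0:  IN={}  OUT={b@B0}
  B1:  IN={b@B0}  OUT={b@B0, f@B1}
  B2:  IN={b@B0, f@B1}  OUT={b@B0, f@B1}
  B3:  IN={a@B5, b@B0, b@B7, c@B7, d@B7, e@B4, f@B1, f@B3, f@B6}  OUT={a@B5, b@B0, b@B7, c@B7, d@B7, e@B4, f@B3}
  B4:  IN={a@B5, b@B0, b@B7, c@B7, d@B7, e@B4, f@B3, f@B6}  OUT={a@B5, b@B0, b@B7, c@B7, d@B7, e@B4, f@B3, f@B6}
  B5:  IN={a@B5, b@B0, b@B7, c@B7, d@B7, e@B4, f@B3, f@B6}  OUT={a@B5, b@B0, b@B7, c@B7, d@B5, e@B4, f@B3, f@B6}
  B6:  IN={a@B5, b@B0, b@B7, c@B7, d@B5, e@B4, f@B3, f@B6}  OUT={a@B5, b@B6, c@B7, d@B5, e@B4, f@B6}
  B7:  IN={a@B5, b@B6, c@B7, d@B5, e@B4, f@B6}  OUT={a@B5, b@B7, c@B7, d@B7, e@B4, f@B6}
  B8:  IN={a@B5, b@B7, c@B7, d@B7, e@B4, f@B6}  OUT={a@B5, b@B7, c@B8, d@B7, e@B8, f@B8}

Merge at B8: IN[B8] = OUT[B7] = {a@B5, b@B7, c@B7, d@B7, e@B4, f@B6}

Answer: {a@B5, b@B7, c@B7, d@B7, e@B4, f@B6}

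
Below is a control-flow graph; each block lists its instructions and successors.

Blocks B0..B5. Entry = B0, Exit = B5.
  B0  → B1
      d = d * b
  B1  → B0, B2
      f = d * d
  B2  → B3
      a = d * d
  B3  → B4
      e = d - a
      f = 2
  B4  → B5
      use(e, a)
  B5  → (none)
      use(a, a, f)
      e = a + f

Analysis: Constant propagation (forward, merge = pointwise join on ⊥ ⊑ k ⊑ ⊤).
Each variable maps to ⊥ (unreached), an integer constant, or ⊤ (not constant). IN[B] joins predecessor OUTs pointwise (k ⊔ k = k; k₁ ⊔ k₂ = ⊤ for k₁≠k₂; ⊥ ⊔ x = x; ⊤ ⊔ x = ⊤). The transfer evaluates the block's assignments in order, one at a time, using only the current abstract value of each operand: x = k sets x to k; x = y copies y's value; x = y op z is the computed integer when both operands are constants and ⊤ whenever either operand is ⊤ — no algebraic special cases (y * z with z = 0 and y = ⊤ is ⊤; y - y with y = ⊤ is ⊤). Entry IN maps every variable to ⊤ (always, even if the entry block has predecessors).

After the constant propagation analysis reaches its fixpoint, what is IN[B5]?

Answer: {a: ⊤, b: ⊤, c: ⊤, d: ⊤, e: ⊤, f: 2}

Derivation:
Per-block solution:
  B0: | IN=(all ⊤) | OUT=(all ⊤)
  B1: | IN=(all ⊤) | OUT=(all ⊤)
  B2: | IN=(all ⊤) | OUT=(all ⊤)
  B3: | IN=(all ⊤) | OUT={f:2; rest ⊤}
  B4: | IN={f:2; rest ⊤} | OUT={f:2; rest ⊤}
  B5: | IN={f:2; rest ⊤} | OUT={f:2; rest ⊤}

Merge at B5: IN[B5] = OUT[B4] = {a: ⊤, b: ⊤, c: ⊤, d: ⊤, e: ⊤, f: 2}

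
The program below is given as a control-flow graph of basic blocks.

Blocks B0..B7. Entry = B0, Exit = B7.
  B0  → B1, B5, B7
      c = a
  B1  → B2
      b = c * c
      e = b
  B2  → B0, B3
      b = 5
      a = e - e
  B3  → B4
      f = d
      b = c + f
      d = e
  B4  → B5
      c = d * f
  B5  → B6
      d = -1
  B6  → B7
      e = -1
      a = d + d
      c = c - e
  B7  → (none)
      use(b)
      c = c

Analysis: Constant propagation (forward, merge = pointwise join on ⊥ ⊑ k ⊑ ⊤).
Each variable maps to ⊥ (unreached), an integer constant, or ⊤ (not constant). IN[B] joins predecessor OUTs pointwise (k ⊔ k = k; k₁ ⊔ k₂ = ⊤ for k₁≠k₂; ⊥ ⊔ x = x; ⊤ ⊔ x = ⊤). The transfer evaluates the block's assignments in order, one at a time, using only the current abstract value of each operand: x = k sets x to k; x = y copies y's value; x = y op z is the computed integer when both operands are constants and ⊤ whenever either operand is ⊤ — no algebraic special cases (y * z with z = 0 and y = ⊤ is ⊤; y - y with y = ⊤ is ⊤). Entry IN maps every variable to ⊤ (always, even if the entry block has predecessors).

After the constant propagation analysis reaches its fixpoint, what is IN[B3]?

Converged values:
  B0: | IN=(all ⊤) | OUT=(all ⊤)
  B1: | IN=(all ⊤) | OUT=(all ⊤)
  B2: | IN=(all ⊤) | OUT={b:5; rest ⊤}
  B3: | IN={b:5; rest ⊤} | OUT=(all ⊤)
  B4: | IN=(all ⊤) | OUT=(all ⊤)
  B5: | IN=(all ⊤) | OUT={d:-1; rest ⊤}
  B6: | IN={d:-1; rest ⊤} | OUT={a:-2, d:-1, e:-1; rest ⊤}
  B7: | IN=(all ⊤) | OUT=(all ⊤)

Merge at B3: IN[B3] = OUT[B2] = {a: ⊤, b: 5, c: ⊤, d: ⊤, e: ⊤, f: ⊤}

Answer: {a: ⊤, b: 5, c: ⊤, d: ⊤, e: ⊤, f: ⊤}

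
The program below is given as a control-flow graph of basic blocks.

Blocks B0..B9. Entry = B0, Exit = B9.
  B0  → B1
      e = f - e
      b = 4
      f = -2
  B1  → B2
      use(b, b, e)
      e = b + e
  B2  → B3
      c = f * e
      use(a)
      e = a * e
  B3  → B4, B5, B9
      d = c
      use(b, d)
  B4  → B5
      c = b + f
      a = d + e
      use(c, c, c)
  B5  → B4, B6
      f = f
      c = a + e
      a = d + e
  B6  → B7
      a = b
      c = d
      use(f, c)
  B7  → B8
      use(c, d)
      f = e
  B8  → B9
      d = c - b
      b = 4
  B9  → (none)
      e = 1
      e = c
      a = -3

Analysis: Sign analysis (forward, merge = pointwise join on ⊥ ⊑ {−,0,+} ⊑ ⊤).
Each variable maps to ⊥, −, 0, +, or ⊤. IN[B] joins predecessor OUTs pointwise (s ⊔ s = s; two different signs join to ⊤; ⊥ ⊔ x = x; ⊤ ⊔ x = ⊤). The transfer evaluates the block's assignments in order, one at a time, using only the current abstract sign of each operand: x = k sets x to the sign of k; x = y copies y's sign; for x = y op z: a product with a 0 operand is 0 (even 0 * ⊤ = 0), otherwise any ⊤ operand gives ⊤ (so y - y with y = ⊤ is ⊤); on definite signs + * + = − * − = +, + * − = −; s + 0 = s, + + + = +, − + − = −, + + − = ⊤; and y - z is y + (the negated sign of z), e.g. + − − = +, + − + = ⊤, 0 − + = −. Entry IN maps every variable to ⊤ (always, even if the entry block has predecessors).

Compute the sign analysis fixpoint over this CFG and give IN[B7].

Converged values:
  B0:  IN=(all ⊤)  OUT={b:+, f:-; rest ⊤}
  B1:  IN={b:+, f:-; rest ⊤}  OUT={b:+, f:-; rest ⊤}
  B2:  IN={b:+, f:-; rest ⊤}  OUT={b:+, f:-; rest ⊤}
  B3:  IN={b:+, f:-; rest ⊤}  OUT={b:+, f:-; rest ⊤}
  B4:  IN={b:+, f:-; rest ⊤}  OUT={b:+, f:-; rest ⊤}
  B5:  IN={b:+, f:-; rest ⊤}  OUT={b:+, f:-; rest ⊤}
  B6:  IN={b:+, f:-; rest ⊤}  OUT={a:+, b:+, f:-; rest ⊤}
  B7:  IN={a:+, b:+, f:-; rest ⊤}  OUT={a:+, b:+; rest ⊤}
  B8:  IN={a:+, b:+; rest ⊤}  OUT={a:+, b:+; rest ⊤}
  B9:  IN={b:+; rest ⊤}  OUT={a:-, b:+; rest ⊤}

Merge at B7: IN[B7] = OUT[B6] = {a: +, b: +, c: ⊤, d: ⊤, e: ⊤, f: -}

Answer: {a: +, b: +, c: ⊤, d: ⊤, e: ⊤, f: -}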